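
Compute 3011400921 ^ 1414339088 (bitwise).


0b10110011011111100101010011011001 ^ 0b1010100010011010001101000010000 = 0b11100111001100110100111011001001 = 3878899401

3878899401


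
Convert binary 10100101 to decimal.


10100101 in decimal = 165

165


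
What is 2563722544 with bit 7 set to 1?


2563722544 | (1 << 7) = 2563722544 | 128 = 2563722672

2563722672


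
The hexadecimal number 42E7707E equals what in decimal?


42E7707E hex = 1122463870 decimal

1122463870


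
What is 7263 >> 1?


0b1110001011111 >> 1 = 0b111000101111 = 3631

3631


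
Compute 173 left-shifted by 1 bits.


0b10101101 << 1 = 0b101011010 = 346

346


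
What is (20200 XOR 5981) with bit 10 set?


Step 1: 20200 ^ 5981 = 22965
Step 2: 22965 | (1 << 10) = 22965 | 1024 = 23989

23989


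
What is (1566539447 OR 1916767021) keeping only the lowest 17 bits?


Step 1: 1566539447 | 1916767021 = 2139094975
Step 2: 2139094975 & 131071 = 131007

131007


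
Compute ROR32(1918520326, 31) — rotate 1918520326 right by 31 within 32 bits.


Rotate 0b1110010010110100100110000000110 right by 31 (32-bit) = 0b11100100101101001001100000001100 = 3837040652

3837040652


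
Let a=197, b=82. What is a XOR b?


197 ^ 82 = 151

151


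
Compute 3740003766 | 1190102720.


0b11011110111010111110110110110110 | 0b1000110111011111000011011000000 = 0b11011110111011111110111111110110 = 3740266486

3740266486


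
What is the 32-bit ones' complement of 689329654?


689329654 ^ 4294967295 = 3605637641

3605637641


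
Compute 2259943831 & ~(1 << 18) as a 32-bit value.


2259943831 & ~(1 << 18) = 2259681687

2259681687


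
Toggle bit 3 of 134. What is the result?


134 ^ (1 << 3) = 134 ^ 8 = 142

142


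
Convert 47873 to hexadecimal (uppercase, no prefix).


47873 = BB01 hex

BB01


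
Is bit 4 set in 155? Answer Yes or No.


0b10011011, bit 4 = 1. Yes

Yes


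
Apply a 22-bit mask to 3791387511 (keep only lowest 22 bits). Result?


3791387511 & 4194303 = 3930999

3930999


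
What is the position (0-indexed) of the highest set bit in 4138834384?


0b11110110101100011001100111010000. Highest set bit at position 31

31


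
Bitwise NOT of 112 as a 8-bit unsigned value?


~0b1110000 = 0b10001111 = 143 (8-bit unsigned)

143


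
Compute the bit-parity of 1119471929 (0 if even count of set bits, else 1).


0b1000010101110011100100100111001 has 15 ones => parity 1

1


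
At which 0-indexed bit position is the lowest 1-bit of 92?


0b1011100. Lowest set bit at position 2

2


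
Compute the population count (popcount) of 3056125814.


0b10110110001010001100011101110110 has 17 set bits

17


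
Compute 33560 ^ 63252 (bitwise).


0b1000001100011000 ^ 0b1111011100010100 = 0b111010000001100 = 29708

29708


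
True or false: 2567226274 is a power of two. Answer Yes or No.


0b10011001000001001100001110100010. Multiple bits set => No

No


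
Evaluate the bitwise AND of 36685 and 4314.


0b1000111101001101 & 0b1000011011010 = 0b1001000 = 72

72


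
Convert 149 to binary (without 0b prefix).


149 = 10010101 in binary

10010101


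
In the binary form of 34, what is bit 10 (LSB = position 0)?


0b100010, position 10 = 0

0


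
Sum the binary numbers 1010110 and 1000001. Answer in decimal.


1010110 + 1000001 = 10010111 = 151

151


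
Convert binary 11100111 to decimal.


11100111 in decimal = 231

231


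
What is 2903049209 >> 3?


0b10101101000010010000001111111001 >> 3 = 0b10101101000010010000001111111 = 362881151

362881151


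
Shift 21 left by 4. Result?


0b10101 << 4 = 0b101010000 = 336

336


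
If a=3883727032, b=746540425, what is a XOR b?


3883727032 ^ 746540425 = 3406017841

3406017841


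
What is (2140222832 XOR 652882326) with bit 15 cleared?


Step 1: 2140222832 ^ 652882326 = 1501234406
Step 2: 1501234406 & ~(1 << 15) = 1501234406

1501234406


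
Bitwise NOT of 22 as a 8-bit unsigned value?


~0b10110 = 0b11101001 = 233 (8-bit unsigned)

233


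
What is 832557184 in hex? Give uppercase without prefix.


832557184 = 319FD080 hex

319FD080


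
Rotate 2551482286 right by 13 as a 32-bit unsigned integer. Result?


Rotate 0b10011000000101001000011110101110 right by 13 (32-bit) = 0b111101011101001100000010100100 = 1031061668

1031061668


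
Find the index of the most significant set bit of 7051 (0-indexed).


0b1101110001011. Highest set bit at position 12

12


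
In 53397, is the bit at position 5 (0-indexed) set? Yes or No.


0b1101000010010101, bit 5 = 0. No

No


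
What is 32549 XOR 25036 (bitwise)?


0b111111100100101 ^ 0b110000111001100 = 0b1111011101001 = 7913

7913


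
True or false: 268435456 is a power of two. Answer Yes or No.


0b10000000000000000000000000000. Only one bit set => Yes

Yes


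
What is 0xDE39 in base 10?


DE39 hex = 56889 decimal

56889


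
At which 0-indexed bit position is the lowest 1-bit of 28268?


0b110111001101100. Lowest set bit at position 2

2


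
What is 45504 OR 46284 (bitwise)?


0b1011000111000000 | 0b1011010011001100 = 0b1011010111001100 = 46540

46540


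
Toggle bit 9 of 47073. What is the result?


47073 ^ (1 << 9) = 47073 ^ 512 = 46561

46561


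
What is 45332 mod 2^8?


45332 & 255 = 20

20


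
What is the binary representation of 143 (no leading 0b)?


143 = 10001111 in binary

10001111


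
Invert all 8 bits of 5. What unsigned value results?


5 ^ 255 = 250

250


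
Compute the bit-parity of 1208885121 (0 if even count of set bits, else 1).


0b1001000000011100001111110000001 has 12 ones => parity 0

0


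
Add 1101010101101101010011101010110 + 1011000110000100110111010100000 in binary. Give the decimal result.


1101010101101101010011101010110 + 1011000110000100110111010100000 = 11000011011110010001010111110110 = 3279492598

3279492598


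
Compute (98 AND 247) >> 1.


Step 1: 98 & 247 = 98
Step 2: 98 >> 1 = 49

49


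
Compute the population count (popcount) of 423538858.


0b11001001111101011000010101010 has 15 set bits

15


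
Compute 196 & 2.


0b11000100 & 0b10 = 0b0 = 0

0


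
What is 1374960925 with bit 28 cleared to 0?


1374960925 & ~(1 << 28) = 1106525469

1106525469


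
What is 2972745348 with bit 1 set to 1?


2972745348 | (1 << 1) = 2972745348 | 2 = 2972745350

2972745350


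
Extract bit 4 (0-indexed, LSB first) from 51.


0b110011, position 4 = 1

1


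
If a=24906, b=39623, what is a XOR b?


24906 ^ 39623 = 64397

64397


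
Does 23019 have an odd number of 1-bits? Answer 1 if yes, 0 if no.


0b101100111101011 has 10 ones => parity 0

0


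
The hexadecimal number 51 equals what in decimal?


51 hex = 81 decimal

81


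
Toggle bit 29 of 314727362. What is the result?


314727362 ^ (1 << 29) = 314727362 ^ 536870912 = 851598274

851598274


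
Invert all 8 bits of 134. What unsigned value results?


134 ^ 255 = 121

121


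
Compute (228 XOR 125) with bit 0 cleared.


Step 1: 228 ^ 125 = 153
Step 2: 153 & ~(1 << 0) = 152

152


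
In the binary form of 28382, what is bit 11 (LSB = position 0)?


0b110111011011110, position 11 = 1

1


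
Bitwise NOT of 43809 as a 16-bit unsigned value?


~0b1010101100100001 = 0b101010011011110 = 21726 (16-bit unsigned)

21726


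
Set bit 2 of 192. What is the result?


192 | (1 << 2) = 192 | 4 = 196

196


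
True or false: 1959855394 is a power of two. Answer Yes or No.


0b1110100110100010000010100100010. Multiple bits set => No

No


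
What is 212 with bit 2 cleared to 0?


212 & ~(1 << 2) = 208

208


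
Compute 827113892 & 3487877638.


0b110001010011001100000110100100 & 0b11001111111001001100101000000110 = 0b1010001001100000000000100 = 21282820

21282820


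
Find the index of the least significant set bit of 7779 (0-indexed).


0b1111001100011. Lowest set bit at position 0

0


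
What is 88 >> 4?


0b1011000 >> 4 = 0b101 = 5

5


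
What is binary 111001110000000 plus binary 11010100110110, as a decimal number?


111001110000000 + 11010100110110 = 1010100010110110 = 43190

43190


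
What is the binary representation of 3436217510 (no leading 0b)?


3436217510 = 11001100110100001000010010100110 in binary

11001100110100001000010010100110


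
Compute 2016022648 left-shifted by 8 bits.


0b1111000001010100001000001111000 << 8 = 0b111100000101010000100000111100000000000 = 516101797888

516101797888


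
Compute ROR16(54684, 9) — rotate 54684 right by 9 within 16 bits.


Rotate 0b1101010110011100 right by 9 (16-bit) = 0b1100111001101010 = 52842

52842


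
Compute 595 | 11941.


0b1001010011 | 0b10111010100101 = 0b10111011110111 = 12023

12023


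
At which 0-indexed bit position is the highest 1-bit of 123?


0b1111011. Highest set bit at position 6

6


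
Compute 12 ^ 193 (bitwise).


0b1100 ^ 0b11000001 = 0b11001101 = 205

205


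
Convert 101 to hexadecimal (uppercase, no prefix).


101 = 65 hex

65


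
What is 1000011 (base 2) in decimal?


1000011 in decimal = 67

67


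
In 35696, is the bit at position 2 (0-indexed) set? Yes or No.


0b1000101101110000, bit 2 = 0. No

No


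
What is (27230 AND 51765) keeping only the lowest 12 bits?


Step 1: 27230 & 51765 = 18964
Step 2: 18964 & 4095 = 2580

2580


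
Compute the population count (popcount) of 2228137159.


0b10000100110011101010110011000111 has 16 set bits

16


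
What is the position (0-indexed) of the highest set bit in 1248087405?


0b1001010011001000100110101101101. Highest set bit at position 30

30


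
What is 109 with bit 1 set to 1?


109 | (1 << 1) = 109 | 2 = 111

111


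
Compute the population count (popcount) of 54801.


0b1101011000010001 has 7 set bits

7


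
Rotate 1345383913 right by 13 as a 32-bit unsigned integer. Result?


Rotate 0b1010000001100001110110111101001 right by 13 (32-bit) = 0b1101111010010101000000110000111 = 1867153799

1867153799


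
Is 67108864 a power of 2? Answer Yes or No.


0b100000000000000000000000000. Only one bit set => Yes

Yes


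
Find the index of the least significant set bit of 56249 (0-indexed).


0b1101101110111001. Lowest set bit at position 0

0


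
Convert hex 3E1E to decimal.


3E1E hex = 15902 decimal

15902


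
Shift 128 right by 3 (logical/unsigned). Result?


0b10000000 >> 3 = 0b10000 = 16

16


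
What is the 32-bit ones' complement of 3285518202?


3285518202 ^ 4294967295 = 1009449093

1009449093


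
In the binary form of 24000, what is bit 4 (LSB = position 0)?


0b101110111000000, position 4 = 0

0


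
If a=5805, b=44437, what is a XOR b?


5805 ^ 44437 = 47928

47928


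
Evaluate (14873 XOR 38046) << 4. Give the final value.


Step 1: 14873 ^ 38046 = 44679
Step 2: 44679 << 4 = 714864

714864


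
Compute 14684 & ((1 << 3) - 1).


14684 & 7 = 4

4


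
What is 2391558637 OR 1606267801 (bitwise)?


0b10001110100011000100100111101101 | 0b1011111101111011011001110011001 = 0b11011111101111011111101111111101 = 3753769981

3753769981


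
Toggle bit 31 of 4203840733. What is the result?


4203840733 ^ (1 << 31) = 4203840733 ^ 2147483648 = 2056357085

2056357085


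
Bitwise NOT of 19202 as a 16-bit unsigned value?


~0b100101100000010 = 0b1011010011111101 = 46333 (16-bit unsigned)

46333


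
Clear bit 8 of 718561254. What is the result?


718561254 & ~(1 << 8) = 718560998

718560998


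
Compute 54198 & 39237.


0b1101001110110110 & 0b1001100101000101 = 0b1001000100000100 = 37124

37124


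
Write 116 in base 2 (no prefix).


116 = 1110100 in binary

1110100


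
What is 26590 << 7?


0b110011111011110 << 7 = 0b1100111110111100000000 = 3403520

3403520


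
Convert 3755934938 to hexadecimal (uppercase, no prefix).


3755934938 = DFDF04DA hex

DFDF04DA


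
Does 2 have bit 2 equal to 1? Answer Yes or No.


0b10, bit 2 = 0. No

No


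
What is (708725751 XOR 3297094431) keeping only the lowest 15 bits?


Step 1: 708725751 ^ 3297094431 = 4005290216
Step 2: 4005290216 & 32767 = 24808

24808


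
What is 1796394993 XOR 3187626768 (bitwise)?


0b1101011000100101100111111110001 ^ 0b10111101111111110101001100010000 = 0b11010110111011011001110011100001 = 3605896417

3605896417


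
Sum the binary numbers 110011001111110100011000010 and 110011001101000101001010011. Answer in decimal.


110011001111110100011000010 + 110011001101000101001010011 = 1100110011100111001100010101 = 214856469

214856469


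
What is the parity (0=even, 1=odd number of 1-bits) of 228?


0b11100100 has 4 ones => parity 0

0


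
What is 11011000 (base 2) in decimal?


11011000 in decimal = 216

216


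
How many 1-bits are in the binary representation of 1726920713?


0b1100110111011101011100000001001 has 16 set bits

16


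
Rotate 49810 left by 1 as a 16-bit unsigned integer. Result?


Rotate 0b1100001010010010 left by 1 (16-bit) = 0b1000010100100101 = 34085

34085


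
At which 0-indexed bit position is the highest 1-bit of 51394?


0b1100100011000010. Highest set bit at position 15

15


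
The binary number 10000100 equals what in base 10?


10000100 in decimal = 132

132


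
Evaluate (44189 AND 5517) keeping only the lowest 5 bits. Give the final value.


Step 1: 44189 & 5517 = 1165
Step 2: 1165 & 31 = 13

13


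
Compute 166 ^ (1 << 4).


166 ^ (1 << 4) = 166 ^ 16 = 182

182


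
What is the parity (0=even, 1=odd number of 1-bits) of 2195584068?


0b10000010110111011111010001000100 has 15 ones => parity 1

1


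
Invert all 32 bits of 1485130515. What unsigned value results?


1485130515 ^ 4294967295 = 2809836780

2809836780


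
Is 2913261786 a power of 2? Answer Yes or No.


0b10101101101001001101100011011010. Multiple bits set => No

No


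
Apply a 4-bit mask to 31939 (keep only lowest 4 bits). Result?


31939 & 15 = 3

3


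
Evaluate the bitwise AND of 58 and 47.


0b111010 & 0b101111 = 0b101010 = 42

42


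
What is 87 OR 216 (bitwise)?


0b1010111 | 0b11011000 = 0b11011111 = 223

223


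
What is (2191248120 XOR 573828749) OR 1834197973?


Step 1: 2191248120 ^ 573828749 = 2695373941
Step 2: 2695373941 | 1834197973 = 3992692725

3992692725


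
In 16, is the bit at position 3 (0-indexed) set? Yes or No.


0b10000, bit 3 = 0. No

No


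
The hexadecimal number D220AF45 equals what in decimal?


D220AF45 hex = 3525357381 decimal

3525357381


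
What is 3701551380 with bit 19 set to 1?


3701551380 | (1 << 19) = 3701551380 | 524288 = 3702075668

3702075668


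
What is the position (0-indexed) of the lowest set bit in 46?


0b101110. Lowest set bit at position 1

1


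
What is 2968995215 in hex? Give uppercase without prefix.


2968995215 = B0F7458F hex

B0F7458F


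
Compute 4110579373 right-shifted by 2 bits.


0b11110101000000100111011010101101 >> 2 = 0b111101010000001001110110101011 = 1027644843

1027644843


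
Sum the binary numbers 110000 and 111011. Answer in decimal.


110000 + 111011 = 1101011 = 107

107


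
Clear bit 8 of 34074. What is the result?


34074 & ~(1 << 8) = 33818

33818


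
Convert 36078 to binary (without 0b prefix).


36078 = 1000110011101110 in binary

1000110011101110


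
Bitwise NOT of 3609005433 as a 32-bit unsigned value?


~0b11010111000111010000110101111001 = 0b101000111000101111001010000110 = 685961862 (32-bit unsigned)

685961862


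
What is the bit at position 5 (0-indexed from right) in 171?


0b10101011, position 5 = 1

1


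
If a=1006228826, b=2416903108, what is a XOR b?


1006228826 ^ 2416903108 = 2885080734

2885080734


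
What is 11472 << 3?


0b10110011010000 << 3 = 0b10110011010000000 = 91776

91776


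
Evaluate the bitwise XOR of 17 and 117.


0b10001 ^ 0b1110101 = 0b1100100 = 100

100


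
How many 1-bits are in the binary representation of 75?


0b1001011 has 4 set bits

4


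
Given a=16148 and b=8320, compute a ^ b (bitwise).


16148 ^ 8320 = 8084

8084


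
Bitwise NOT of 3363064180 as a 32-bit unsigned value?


~0b11001000011101000100100101110100 = 0b110111100010111011011010001011 = 931903115 (32-bit unsigned)

931903115


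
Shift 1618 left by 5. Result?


0b11001010010 << 5 = 0b1100101001000000 = 51776

51776


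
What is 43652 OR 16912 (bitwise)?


0b1010101010000100 | 0b100001000010000 = 0b1110101010010100 = 60052

60052


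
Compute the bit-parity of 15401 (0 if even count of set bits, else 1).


0b11110000101001 has 7 ones => parity 1

1


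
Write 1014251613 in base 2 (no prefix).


1014251613 = 111100011101000100000001011101 in binary

111100011101000100000001011101


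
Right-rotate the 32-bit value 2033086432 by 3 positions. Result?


Rotate 0b1111001001011100110111111100000 right by 3 (32-bit) = 0b1111001001011100110111111100 = 254135804

254135804


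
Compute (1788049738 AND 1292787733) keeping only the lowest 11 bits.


Step 1: 1788049738 & 1292787733 = 1208115200
Step 2: 1208115200 & 2047 = 0

0


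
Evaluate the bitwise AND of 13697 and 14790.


0b11010110000001 & 0b11100111000110 = 0b11000110000000 = 12672

12672


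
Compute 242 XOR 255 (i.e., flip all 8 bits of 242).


242 ^ 255 = 13

13


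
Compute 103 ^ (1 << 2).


103 ^ (1 << 2) = 103 ^ 4 = 99

99


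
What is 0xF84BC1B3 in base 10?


F84BC1B3 hex = 4165714355 decimal

4165714355


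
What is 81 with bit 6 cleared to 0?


81 & ~(1 << 6) = 17

17


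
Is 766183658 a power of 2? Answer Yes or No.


0b101101101010110000100011101010. Multiple bits set => No

No


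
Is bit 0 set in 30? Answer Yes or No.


0b11110, bit 0 = 0. No

No


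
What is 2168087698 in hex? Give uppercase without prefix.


2168087698 = 813A6492 hex

813A6492


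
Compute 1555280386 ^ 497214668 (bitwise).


0b1011100101100111011001000000010 ^ 0b11101101000101110010011001100 = 0b1000001000100010101011011001110 = 1091655374

1091655374


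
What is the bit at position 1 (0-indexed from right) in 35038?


0b1000100011011110, position 1 = 1

1


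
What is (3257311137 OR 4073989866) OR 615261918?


Step 1: 3257311137 | 4073989866 = 4076257259
Step 2: 4076257259 | 615261918 = 4143890431

4143890431


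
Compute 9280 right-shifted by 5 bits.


0b10010001000000 >> 5 = 0b100100010 = 290

290


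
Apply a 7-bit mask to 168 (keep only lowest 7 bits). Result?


168 & 127 = 40

40


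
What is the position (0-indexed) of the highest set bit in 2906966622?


0b10101101010001001100101001011110. Highest set bit at position 31

31


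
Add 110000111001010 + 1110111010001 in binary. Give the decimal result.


110000111001010 + 1110111010001 = 111111110011011 = 32667

32667


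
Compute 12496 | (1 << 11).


12496 | (1 << 11) = 12496 | 2048 = 14544

14544


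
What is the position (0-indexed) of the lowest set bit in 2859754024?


0b10101010011101000110001000101000. Lowest set bit at position 3

3


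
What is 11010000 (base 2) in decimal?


11010000 in decimal = 208

208


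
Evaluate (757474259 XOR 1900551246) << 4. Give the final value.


Step 1: 757474259 ^ 1900551246 = 1550729117
Step 2: 1550729117 << 4 = 24811665872

24811665872


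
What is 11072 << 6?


0b10101101000000 << 6 = 0b10101101000000000000 = 708608

708608


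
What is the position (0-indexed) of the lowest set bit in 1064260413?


0b111111011011110101001100111101. Lowest set bit at position 0

0


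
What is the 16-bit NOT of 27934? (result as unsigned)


~0b110110100011110 = 0b1001001011100001 = 37601 (16-bit unsigned)

37601


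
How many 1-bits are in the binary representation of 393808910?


0b10111011110010000110000001110 has 14 set bits

14


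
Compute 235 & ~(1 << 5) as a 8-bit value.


235 & ~(1 << 5) = 203

203


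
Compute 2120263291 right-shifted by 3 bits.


0b1111110011000001010011001111011 >> 3 = 0b1111110011000001010011001111 = 265032911

265032911


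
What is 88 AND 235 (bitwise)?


0b1011000 & 0b11101011 = 0b1001000 = 72

72


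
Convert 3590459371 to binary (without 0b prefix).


3590459371 = 11010110000000100000111111101011 in binary

11010110000000100000111111101011


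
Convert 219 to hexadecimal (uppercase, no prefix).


219 = DB hex

DB


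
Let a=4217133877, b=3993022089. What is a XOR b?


4217133877 ^ 3993022089 = 358413756

358413756


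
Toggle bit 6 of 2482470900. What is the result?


2482470900 ^ (1 << 6) = 2482470900 ^ 64 = 2482470836

2482470836


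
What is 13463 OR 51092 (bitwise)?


0b11010010010111 | 0b1100011110010100 = 0b1111011110010111 = 63383

63383


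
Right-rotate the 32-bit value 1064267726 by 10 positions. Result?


Rotate 0b111111011011110110111111001110 right by 10 (32-bit) = 0b11110011100011111101101111011011 = 4086291419

4086291419


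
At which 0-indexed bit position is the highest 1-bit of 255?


0b11111111. Highest set bit at position 7

7


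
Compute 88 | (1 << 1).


88 | (1 << 1) = 88 | 2 = 90

90


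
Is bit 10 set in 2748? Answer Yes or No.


0b101010111100, bit 10 = 0. No

No


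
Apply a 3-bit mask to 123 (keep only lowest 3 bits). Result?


123 & 7 = 3

3


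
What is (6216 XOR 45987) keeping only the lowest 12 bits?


Step 1: 6216 ^ 45987 = 44011
Step 2: 44011 & 4095 = 3051

3051


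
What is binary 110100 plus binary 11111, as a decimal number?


110100 + 11111 = 1010011 = 83

83


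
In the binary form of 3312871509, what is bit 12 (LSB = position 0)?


0b11000101011101100110100001010101, position 12 = 0

0


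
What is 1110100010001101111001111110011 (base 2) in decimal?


1110100010001101111001111110011 in decimal = 1950807027

1950807027


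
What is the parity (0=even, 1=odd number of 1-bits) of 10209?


0b10011111100001 has 8 ones => parity 0

0


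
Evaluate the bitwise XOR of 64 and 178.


0b1000000 ^ 0b10110010 = 0b11110010 = 242

242


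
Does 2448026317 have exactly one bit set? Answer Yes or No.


0b10010001111010011110101011001101. Multiple bits set => No

No


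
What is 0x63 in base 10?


63 hex = 99 decimal

99


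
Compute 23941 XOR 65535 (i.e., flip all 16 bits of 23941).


23941 ^ 65535 = 41594

41594


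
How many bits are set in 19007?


0b100101000111111 has 9 set bits

9


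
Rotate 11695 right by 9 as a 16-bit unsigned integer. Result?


Rotate 0b10110110101111 right by 9 (16-bit) = 0b1101011110010110 = 55190

55190


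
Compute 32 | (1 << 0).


32 | (1 << 0) = 32 | 1 = 33

33


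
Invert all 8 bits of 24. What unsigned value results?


24 ^ 255 = 231

231


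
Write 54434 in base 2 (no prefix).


54434 = 1101010010100010 in binary

1101010010100010


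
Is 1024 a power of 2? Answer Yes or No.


0b10000000000. Only one bit set => Yes

Yes


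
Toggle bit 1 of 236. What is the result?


236 ^ (1 << 1) = 236 ^ 2 = 238

238


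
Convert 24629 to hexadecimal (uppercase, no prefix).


24629 = 6035 hex

6035


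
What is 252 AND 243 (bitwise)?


0b11111100 & 0b11110011 = 0b11110000 = 240

240


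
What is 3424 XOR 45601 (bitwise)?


0b110101100000 ^ 0b1011001000100001 = 0b1011111101000001 = 48961

48961


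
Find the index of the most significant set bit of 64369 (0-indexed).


0b1111101101110001. Highest set bit at position 15

15


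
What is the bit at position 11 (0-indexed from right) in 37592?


0b1001001011011000, position 11 = 0

0


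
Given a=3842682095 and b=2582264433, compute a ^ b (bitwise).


3842682095 ^ 2582264433 = 2095093406

2095093406


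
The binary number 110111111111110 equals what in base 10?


110111111111110 in decimal = 28670

28670


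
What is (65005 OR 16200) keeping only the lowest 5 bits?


Step 1: 65005 | 16200 = 65517
Step 2: 65517 & 31 = 13

13


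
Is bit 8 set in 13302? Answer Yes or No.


0b11001111110110, bit 8 = 1. Yes

Yes


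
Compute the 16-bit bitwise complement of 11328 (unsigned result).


~0b10110001000000 = 0b1101001110111111 = 54207 (16-bit unsigned)

54207


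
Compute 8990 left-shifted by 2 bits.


0b10001100011110 << 2 = 0b1000110001111000 = 35960

35960


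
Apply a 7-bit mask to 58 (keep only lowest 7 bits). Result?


58 & 127 = 58

58


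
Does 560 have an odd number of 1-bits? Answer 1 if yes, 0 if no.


0b1000110000 has 3 ones => parity 1

1


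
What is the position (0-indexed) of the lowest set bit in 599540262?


0b100011101111000100001000100110. Lowest set bit at position 1

1


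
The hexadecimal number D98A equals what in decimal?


D98A hex = 55690 decimal

55690


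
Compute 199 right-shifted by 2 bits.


0b11000111 >> 2 = 0b110001 = 49

49


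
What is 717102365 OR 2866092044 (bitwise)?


0b101010101111100001110100011101 | 0b10101010110101010001100000001100 = 0b10101010111111110001110100011101 = 2868845853

2868845853


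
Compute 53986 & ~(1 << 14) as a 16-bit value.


53986 & ~(1 << 14) = 37602

37602


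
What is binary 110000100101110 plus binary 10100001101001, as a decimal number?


110000100101110 + 10100001101001 = 1000100110010111 = 35223

35223


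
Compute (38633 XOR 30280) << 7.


Step 1: 38633 ^ 30280 = 57505
Step 2: 57505 << 7 = 7360640

7360640


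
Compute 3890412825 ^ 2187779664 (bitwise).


0b11100111111000101111110100011001 ^ 0b10000010011001101101111001010000 = 0b1100101100001000010001101001001 = 1703158601

1703158601


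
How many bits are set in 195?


0b11000011 has 4 set bits

4


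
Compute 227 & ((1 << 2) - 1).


227 & 3 = 3

3


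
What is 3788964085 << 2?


0b11100001110101110000000011110101 << 2 = 0b1110000111010111000000001111010100 = 15155856340

15155856340


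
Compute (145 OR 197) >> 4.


Step 1: 145 | 197 = 213
Step 2: 213 >> 4 = 13

13


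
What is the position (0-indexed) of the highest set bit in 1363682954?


0b1010001010010000010011010001010. Highest set bit at position 30

30


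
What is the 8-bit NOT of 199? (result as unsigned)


~0b11000111 = 0b111000 = 56 (8-bit unsigned)

56


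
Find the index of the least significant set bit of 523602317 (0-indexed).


0b11111001101011000100110001101. Lowest set bit at position 0

0


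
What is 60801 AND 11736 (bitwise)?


0b1110110110000001 & 0b10110111011000 = 0b10110110000000 = 11648

11648


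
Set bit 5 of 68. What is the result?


68 | (1 << 5) = 68 | 32 = 100

100


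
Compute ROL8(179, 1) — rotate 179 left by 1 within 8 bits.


Rotate 0b10110011 left by 1 (8-bit) = 0b1100111 = 103

103


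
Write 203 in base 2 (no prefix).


203 = 11001011 in binary

11001011


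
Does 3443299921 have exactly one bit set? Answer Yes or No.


0b11001101001111001001011001010001. Multiple bits set => No

No


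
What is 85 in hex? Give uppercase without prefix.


85 = 55 hex

55


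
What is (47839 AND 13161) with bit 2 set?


Step 1: 47839 & 13161 = 12873
Step 2: 12873 | (1 << 2) = 12873 | 4 = 12877

12877


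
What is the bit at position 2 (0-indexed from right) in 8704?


0b10001000000000, position 2 = 0

0


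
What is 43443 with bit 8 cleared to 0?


43443 & ~(1 << 8) = 43187

43187


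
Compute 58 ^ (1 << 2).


58 ^ (1 << 2) = 58 ^ 4 = 62

62


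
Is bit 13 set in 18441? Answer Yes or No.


0b100100000001001, bit 13 = 0. No

No


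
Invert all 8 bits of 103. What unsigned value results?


103 ^ 255 = 152

152


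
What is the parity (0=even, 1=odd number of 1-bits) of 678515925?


0b101000011100010101010011010101 has 14 ones => parity 0

0


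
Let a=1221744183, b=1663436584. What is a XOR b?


1221744183 ^ 1663436584 = 737431839

737431839


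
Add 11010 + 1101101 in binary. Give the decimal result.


11010 + 1101101 = 10000111 = 135

135


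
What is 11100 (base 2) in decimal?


11100 in decimal = 28

28


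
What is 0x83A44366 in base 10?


83A44366 hex = 2208580454 decimal

2208580454


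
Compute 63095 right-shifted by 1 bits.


0b1111011001110111 >> 1 = 0b111101100111011 = 31547

31547


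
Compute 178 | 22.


0b10110010 | 0b10110 = 0b10110110 = 182

182


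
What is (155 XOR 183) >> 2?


Step 1: 155 ^ 183 = 44
Step 2: 44 >> 2 = 11

11


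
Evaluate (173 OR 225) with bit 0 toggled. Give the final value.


Step 1: 173 | 225 = 237
Step 2: 237 ^ (1 << 0) = 237 ^ 1 = 236

236


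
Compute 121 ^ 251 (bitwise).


0b1111001 ^ 0b11111011 = 0b10000010 = 130

130


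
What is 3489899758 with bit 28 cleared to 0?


3489899758 & ~(1 << 28) = 3221464302

3221464302


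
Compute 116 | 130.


0b1110100 | 0b10000010 = 0b11110110 = 246

246


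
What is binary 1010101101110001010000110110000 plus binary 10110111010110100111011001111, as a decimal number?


1010101101110001010000110110000 + 10110111010110100111011001111 = 1101100101000111111000001111111 = 1822683263

1822683263


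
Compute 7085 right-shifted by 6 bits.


0b1101110101101 >> 6 = 0b1101110 = 110

110


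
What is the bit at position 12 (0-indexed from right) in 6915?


0b1101100000011, position 12 = 1

1


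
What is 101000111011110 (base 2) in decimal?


101000111011110 in decimal = 20958

20958


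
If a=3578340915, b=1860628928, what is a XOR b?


3578340915 ^ 1860628928 = 3148863475

3148863475


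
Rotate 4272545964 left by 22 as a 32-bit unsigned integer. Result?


Rotate 0b11111110101010011110000010101100 left by 22 (32-bit) = 0b101011001111111010101001111000 = 725592696

725592696


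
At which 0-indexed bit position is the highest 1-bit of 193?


0b11000001. Highest set bit at position 7

7


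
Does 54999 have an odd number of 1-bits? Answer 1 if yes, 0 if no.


0b1101011011010111 has 11 ones => parity 1

1


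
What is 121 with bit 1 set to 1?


121 | (1 << 1) = 121 | 2 = 123

123


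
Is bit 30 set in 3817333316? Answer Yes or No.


0b11100011100001111110001001000100, bit 30 = 1. Yes

Yes


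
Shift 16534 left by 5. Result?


0b100000010010110 << 5 = 0b10000001001011000000 = 529088

529088


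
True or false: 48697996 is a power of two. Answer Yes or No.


0b10111001110001001010001100. Multiple bits set => No

No


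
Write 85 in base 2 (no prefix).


85 = 1010101 in binary

1010101


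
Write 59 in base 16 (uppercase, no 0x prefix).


59 = 3B hex

3B


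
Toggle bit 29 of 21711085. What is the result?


21711085 ^ (1 << 29) = 21711085 ^ 536870912 = 558581997

558581997


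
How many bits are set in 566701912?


0b100001110001110010111101011000 has 15 set bits

15


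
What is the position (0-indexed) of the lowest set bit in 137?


0b10001001. Lowest set bit at position 0

0


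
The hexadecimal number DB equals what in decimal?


DB hex = 219 decimal

219


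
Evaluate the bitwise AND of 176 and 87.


0b10110000 & 0b1010111 = 0b10000 = 16

16


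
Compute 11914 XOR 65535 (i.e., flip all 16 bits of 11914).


11914 ^ 65535 = 53621

53621


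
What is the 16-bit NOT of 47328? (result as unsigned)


~0b1011100011100000 = 0b100011100011111 = 18207 (16-bit unsigned)

18207


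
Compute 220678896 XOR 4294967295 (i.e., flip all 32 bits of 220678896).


220678896 ^ 4294967295 = 4074288399

4074288399


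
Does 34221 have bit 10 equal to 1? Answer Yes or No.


0b1000010110101101, bit 10 = 1. Yes

Yes


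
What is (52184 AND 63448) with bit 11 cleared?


Step 1: 52184 & 63448 = 50136
Step 2: 50136 & ~(1 << 11) = 50136

50136


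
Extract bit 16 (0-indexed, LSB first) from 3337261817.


0b11000110111010101001001011111001, position 16 = 0

0


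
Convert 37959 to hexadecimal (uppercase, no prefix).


37959 = 9447 hex

9447


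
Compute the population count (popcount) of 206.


0b11001110 has 5 set bits

5


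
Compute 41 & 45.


0b101001 & 0b101101 = 0b101001 = 41

41


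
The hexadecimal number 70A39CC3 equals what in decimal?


70A39CC3 hex = 1889770691 decimal

1889770691


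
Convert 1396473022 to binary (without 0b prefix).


1396473022 = 1010011001111000111110010111110 in binary

1010011001111000111110010111110


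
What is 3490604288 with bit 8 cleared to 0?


3490604288 & ~(1 << 8) = 3490604032

3490604032


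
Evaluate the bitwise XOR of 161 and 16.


0b10100001 ^ 0b10000 = 0b10110001 = 177

177


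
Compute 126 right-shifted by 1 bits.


0b1111110 >> 1 = 0b111111 = 63

63


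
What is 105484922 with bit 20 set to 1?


105484922 | (1 << 20) = 105484922 | 1048576 = 106533498

106533498


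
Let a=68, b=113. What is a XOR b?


68 ^ 113 = 53

53


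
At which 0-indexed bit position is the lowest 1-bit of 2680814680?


0b10011111110010011111110001011000. Lowest set bit at position 3

3


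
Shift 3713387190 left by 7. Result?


0b11011101010101011100101010110110 << 7 = 0b110111010101010111001010101101100000000 = 475313560320

475313560320


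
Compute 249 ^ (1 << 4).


249 ^ (1 << 4) = 249 ^ 16 = 233

233


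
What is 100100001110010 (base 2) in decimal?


100100001110010 in decimal = 18546

18546


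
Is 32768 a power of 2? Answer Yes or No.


0b1000000000000000. Only one bit set => Yes

Yes


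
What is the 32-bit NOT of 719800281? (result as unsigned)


~0b101010111001110100011111011001 = 0b11010101000110001011100000100110 = 3575167014 (32-bit unsigned)

3575167014


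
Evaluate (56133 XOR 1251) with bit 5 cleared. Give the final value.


Step 1: 56133 ^ 1251 = 57254
Step 2: 57254 & ~(1 << 5) = 57222

57222


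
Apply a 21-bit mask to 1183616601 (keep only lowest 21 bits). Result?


1183616601 & 2097151 = 822873

822873


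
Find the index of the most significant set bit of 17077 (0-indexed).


0b100001010110101. Highest set bit at position 14

14


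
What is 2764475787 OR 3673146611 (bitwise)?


0b10100100110001101000110110001011 | 0b11011010111011111100010011110011 = 0b11111110111011111100110111111011 = 4277128699

4277128699


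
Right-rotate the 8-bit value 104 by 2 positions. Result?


Rotate 0b1101000 right by 2 (8-bit) = 0b11010 = 26

26


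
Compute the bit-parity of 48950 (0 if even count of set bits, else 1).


0b1011111100110110 has 11 ones => parity 1

1


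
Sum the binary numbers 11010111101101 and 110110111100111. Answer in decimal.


11010111101101 + 110110111100111 = 1010001111010100 = 41940

41940


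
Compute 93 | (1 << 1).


93 | (1 << 1) = 93 | 2 = 95

95


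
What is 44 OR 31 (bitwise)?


0b101100 | 0b11111 = 0b111111 = 63

63


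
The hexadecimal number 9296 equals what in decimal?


9296 hex = 37526 decimal

37526


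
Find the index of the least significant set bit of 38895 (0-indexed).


0b1001011111101111. Lowest set bit at position 0

0


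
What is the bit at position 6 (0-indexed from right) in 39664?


0b1001101011110000, position 6 = 1

1


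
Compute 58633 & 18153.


0b1110010100001001 & 0b100011011101001 = 0b100010000001001 = 17417

17417


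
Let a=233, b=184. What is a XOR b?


233 ^ 184 = 81

81


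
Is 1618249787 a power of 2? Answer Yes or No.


0b1100000011101001000100000111011. Multiple bits set => No

No


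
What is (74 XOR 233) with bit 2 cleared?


Step 1: 74 ^ 233 = 163
Step 2: 163 & ~(1 << 2) = 163

163


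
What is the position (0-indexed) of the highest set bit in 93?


0b1011101. Highest set bit at position 6

6


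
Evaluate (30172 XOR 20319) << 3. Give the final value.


Step 1: 30172 ^ 20319 = 14979
Step 2: 14979 << 3 = 119832

119832


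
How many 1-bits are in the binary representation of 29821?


0b111010001111101 has 10 set bits

10


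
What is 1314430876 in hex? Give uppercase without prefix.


1314430876 = 4E589F9C hex

4E589F9C


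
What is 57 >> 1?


0b111001 >> 1 = 0b11100 = 28

28


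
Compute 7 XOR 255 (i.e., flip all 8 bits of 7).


7 ^ 255 = 248

248


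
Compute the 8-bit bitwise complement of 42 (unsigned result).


~0b101010 = 0b11010101 = 213 (8-bit unsigned)

213


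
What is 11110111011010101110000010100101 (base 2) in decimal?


11110111011010101110000010100101 in decimal = 4150976677

4150976677


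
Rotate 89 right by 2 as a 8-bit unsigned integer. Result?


Rotate 0b1011001 right by 2 (8-bit) = 0b1010110 = 86

86


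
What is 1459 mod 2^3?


1459 & 7 = 3

3


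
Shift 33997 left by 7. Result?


0b1000010011001101 << 7 = 0b10000100110011010000000 = 4351616

4351616


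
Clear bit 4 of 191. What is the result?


191 & ~(1 << 4) = 175

175


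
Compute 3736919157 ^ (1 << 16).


3736919157 ^ (1 << 16) = 3736919157 ^ 65536 = 3736984693

3736984693


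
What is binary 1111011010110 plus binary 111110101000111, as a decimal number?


1111011010110 + 111110101000111 = 1001110000011101 = 39965

39965


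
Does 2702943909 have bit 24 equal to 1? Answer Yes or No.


0b10100001000110111010011010100101, bit 24 = 1. Yes

Yes


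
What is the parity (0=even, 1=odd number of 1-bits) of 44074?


0b1010110000101010 has 7 ones => parity 1

1


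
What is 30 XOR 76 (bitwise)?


0b11110 ^ 0b1001100 = 0b1010010 = 82

82


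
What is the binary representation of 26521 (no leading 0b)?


26521 = 110011110011001 in binary

110011110011001


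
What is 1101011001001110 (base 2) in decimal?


1101011001001110 in decimal = 54862

54862


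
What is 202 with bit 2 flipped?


202 ^ (1 << 2) = 202 ^ 4 = 206

206


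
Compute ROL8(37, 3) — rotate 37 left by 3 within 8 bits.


Rotate 0b100101 left by 3 (8-bit) = 0b101001 = 41

41


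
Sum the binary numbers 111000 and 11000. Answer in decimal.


111000 + 11000 = 1010000 = 80

80


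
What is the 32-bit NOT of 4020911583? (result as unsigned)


~0b11101111101010100011110111011111 = 0b10000010101011100001000100000 = 274055712 (32-bit unsigned)

274055712


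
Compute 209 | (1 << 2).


209 | (1 << 2) = 209 | 4 = 213

213


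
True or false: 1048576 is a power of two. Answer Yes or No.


0b100000000000000000000. Only one bit set => Yes

Yes


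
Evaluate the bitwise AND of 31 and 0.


0b11111 & 0b0 = 0b0 = 0

0


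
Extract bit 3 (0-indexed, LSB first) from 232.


0b11101000, position 3 = 1

1


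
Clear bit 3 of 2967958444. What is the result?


2967958444 & ~(1 << 3) = 2967958436

2967958436


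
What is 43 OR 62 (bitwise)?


0b101011 | 0b111110 = 0b111111 = 63

63
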